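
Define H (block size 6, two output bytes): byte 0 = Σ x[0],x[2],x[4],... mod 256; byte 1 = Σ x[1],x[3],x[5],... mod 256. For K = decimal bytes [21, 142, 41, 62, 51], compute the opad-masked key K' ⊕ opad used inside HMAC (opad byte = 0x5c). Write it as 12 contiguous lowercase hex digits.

Key decimal bytes [21, 142, 41, 62, 51] = 15 8e 29 3e 33 is 5 bytes ≤ B = 6; zero-pad to 6 bytes: K' = 15 8e 29 3e 33 00.
XOR each byte with 0x5c: 15⊕5c=49, 8e⊕5c=d2, 29⊕5c=75, 3e⊕5c=62, 33⊕5c=6f, 00⊕5c=5c.

49d275626f5c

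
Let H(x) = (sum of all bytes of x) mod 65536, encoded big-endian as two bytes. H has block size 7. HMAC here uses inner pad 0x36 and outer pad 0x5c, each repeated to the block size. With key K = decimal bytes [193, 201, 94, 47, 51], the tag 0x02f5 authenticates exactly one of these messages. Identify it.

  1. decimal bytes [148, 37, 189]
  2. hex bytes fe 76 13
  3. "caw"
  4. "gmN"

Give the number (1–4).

Key decimal bytes [193, 201, 94, 47, 51] = c1 c9 5e 2f 33 is 5 bytes ≤ B = 7; zero-pad to 7 bytes: K' = c1 c9 5e 2f 33 00 00.
K' ⊕ ipad = f7 ff 68 19 05 36 36; K' ⊕ opad = 9d 95 02 73 6f 5c 5c.
m1: inner = H(f7 ff 68 19 05 36 36 94 25 bd) = 04 5e; tag = H(9d 95 02 73 6f 5c 5c 04 5e) = 0330
m2: inner = H(f7 ff 68 19 05 36 36 fe 76 13) = 04 6f; tag = H(9d 95 02 73 6f 5c 5c 04 6f) = 0341
m3: inner = H(f7 ff 68 19 05 36 36 63 61 77) = 04 23; tag = H(9d 95 02 73 6f 5c 5c 04 23) = 02f5 ← matches
m4: inner = H(f7 ff 68 19 05 36 36 67 6d 4e) = 04 0a; tag = H(9d 95 02 73 6f 5c 5c 04 0a) = 02dc

3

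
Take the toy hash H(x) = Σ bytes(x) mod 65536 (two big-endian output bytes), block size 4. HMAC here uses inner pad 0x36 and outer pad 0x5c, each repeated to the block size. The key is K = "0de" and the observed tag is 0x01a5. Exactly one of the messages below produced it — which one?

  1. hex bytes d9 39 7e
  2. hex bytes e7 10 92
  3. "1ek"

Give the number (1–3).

2

Key "0de" = 30 64 65 is 3 bytes ≤ B = 4; zero-pad to 4 bytes: K' = 30 64 65 00.
K' ⊕ ipad = 06 52 53 36; K' ⊕ opad = 6c 38 39 5c.
m1: inner = H(06 52 53 36 d9 39 7e) = 02 71; tag = H(6c 38 39 5c 02 71) = 01ac
m2: inner = H(06 52 53 36 e7 10 92) = 02 6a; tag = H(6c 38 39 5c 02 6a) = 01a5 ← matches
m3: inner = H(06 52 53 36 31 65 6b) = 01 e2; tag = H(6c 38 39 5c 01 e2) = 021c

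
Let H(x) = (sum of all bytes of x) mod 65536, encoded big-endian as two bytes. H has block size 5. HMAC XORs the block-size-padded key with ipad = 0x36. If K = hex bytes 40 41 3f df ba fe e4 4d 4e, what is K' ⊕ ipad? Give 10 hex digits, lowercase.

Key hex bytes 40 41 3f df ba fe e4 4d 4e is 9 bytes > B = 5, so hash it first: H(key) = 04 d6, then zero-pad to 5 bytes: K' = 04 d6 00 00 00.
XOR each byte with 0x36: 04⊕36=32, d6⊕36=e0, 00⊕36=36, 00⊕36=36, 00⊕36=36.

32e0363636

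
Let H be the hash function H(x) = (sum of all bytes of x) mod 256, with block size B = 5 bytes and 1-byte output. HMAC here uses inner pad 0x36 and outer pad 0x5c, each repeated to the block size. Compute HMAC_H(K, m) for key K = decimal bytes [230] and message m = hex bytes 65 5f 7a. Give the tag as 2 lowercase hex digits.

Key decimal bytes [230] = e6 is 1 byte ≤ B = 5; zero-pad to 5 bytes: K' = e6 00 00 00 00.
K' ⊕ ipad = d0 36 36 36 36.  K' ⊕ opad = ba 5c 5c 5c 5c.
Inner input = (K'⊕ipad) ∥ m = d0 36 36 36 36 ∥ 65 5f 7a.
Inner hash: sum = 208+54+54+54+54+101+95+122 = 742; mod 256 = 230 → e6.
Outer input = (K'⊕opad) ∥ inner = ba 5c 5c 5c 5c ∥ e6.
Outer hash (tag): sum = 186+92+92+92+92+230 = 784; mod 256 = 16 → 10.

10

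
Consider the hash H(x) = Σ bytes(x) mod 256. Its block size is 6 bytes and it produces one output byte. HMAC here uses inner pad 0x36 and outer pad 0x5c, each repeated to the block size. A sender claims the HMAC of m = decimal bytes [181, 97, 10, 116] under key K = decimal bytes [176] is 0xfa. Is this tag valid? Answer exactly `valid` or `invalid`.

Key decimal bytes [176] = b0 is 1 byte ≤ B = 6; zero-pad to 6 bytes: K' = b0 00 00 00 00 00.
K' ⊕ ipad = 86 36 36 36 36 36; K' ⊕ opad = ec 5c 5c 5c 5c 5c.
Inner hash: sum = 134+54+54+54+54+54+181+97+10+116 = 808; mod 256 = 40 → 28.
Outer hash (recomputed tag): sum = 236+92+92+92+92+92+40 = 736; mod 256 = 224 → e0.
Recomputed tag = e0; claimed = fa → mismatch.

invalid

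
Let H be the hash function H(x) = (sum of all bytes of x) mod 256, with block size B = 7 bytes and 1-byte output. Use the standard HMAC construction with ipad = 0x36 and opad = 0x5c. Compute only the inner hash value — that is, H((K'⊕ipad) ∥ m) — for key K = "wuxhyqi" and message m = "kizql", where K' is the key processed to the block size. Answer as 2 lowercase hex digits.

Key "wuxhyqi" = 77 75 78 68 79 71 69 is exactly B = 7 bytes: K' = 77 75 78 68 79 71 69.
K' ⊕ ipad = 41 43 4e 5e 4f 47 5f.
Inner input = 41 43 4e 5e 4f 47 5f ∥ 6b 69 7a 71 6c.
Inner hash: sum = 65+67+78+94+79+71+95+107+105+122+113+108 = 1104; mod 256 = 80 → 50.

50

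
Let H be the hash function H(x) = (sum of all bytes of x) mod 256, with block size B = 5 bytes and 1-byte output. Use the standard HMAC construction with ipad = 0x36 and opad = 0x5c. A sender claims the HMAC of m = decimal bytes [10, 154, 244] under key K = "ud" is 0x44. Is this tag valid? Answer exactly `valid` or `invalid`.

valid

Key "ud" = 75 64 is 2 bytes ≤ B = 5; zero-pad to 5 bytes: K' = 75 64 00 00 00.
K' ⊕ ipad = 43 52 36 36 36; K' ⊕ opad = 29 38 5c 5c 5c.
Inner hash: sum = 67+82+54+54+54+10+154+244 = 719; mod 256 = 207 → cf.
Outer hash (recomputed tag): sum = 41+56+92+92+92+207 = 580; mod 256 = 68 → 44.
Recomputed tag = 44; claimed = 44 → match.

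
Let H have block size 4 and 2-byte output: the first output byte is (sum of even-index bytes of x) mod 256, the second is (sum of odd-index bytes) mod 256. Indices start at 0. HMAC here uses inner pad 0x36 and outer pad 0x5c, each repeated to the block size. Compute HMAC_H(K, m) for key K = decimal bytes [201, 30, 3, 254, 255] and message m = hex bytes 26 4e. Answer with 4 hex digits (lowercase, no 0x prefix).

4c4a

Key decimal bytes [201, 30, 3, 254, 255] = c9 1e 03 fe ff is 5 bytes > B = 4, so hash it first: H(key) = cb 1c, then zero-pad to 4 bytes: K' = cb 1c 00 00.
K' ⊕ ipad = fd 2a 36 36.  K' ⊕ opad = 97 40 5c 5c.
Inner input = (K'⊕ipad) ∥ m = fd 2a 36 36 ∥ 26 4e.
Inner hash: even-index sum = 345 mod 256 = 89; odd-index sum = 174 mod 256 = 174 → 59 ae.
Outer input = (K'⊕opad) ∥ inner = 97 40 5c 5c ∥ 59 ae.
Outer hash (tag): even-index sum = 332 mod 256 = 76; odd-index sum = 330 mod 256 = 74 → 4c 4a.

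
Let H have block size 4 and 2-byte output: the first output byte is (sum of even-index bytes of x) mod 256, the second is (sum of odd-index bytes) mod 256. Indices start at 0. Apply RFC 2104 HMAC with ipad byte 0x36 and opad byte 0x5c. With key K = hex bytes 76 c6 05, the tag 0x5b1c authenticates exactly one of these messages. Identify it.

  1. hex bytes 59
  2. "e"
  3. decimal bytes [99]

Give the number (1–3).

2

Key hex bytes 76 c6 05 is 3 bytes ≤ B = 4; zero-pad to 4 bytes: K' = 76 c6 05 00.
K' ⊕ ipad = 40 f0 33 36; K' ⊕ opad = 2a 9a 59 5c.
m1: inner = H(40 f0 33 36 59) = cc 26; tag = H(2a 9a 59 5c cc 26) = 4f1c
m2: inner = H(40 f0 33 36 65) = d8 26; tag = H(2a 9a 59 5c d8 26) = 5b1c ← matches
m3: inner = H(40 f0 33 36 63) = d6 26; tag = H(2a 9a 59 5c d6 26) = 591c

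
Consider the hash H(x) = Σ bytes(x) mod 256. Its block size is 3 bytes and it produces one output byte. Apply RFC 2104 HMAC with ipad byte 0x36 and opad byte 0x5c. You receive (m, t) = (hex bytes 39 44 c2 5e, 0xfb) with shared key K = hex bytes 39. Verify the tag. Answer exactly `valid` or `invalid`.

Key hex bytes 39 is 1 byte ≤ B = 3; zero-pad to 3 bytes: K' = 39 00 00.
K' ⊕ ipad = 0f 36 36; K' ⊕ opad = 65 5c 5c.
Inner hash: sum = 15+54+54+57+68+194+94 = 536; mod 256 = 24 → 18.
Outer hash (recomputed tag): sum = 101+92+92+24 = 309; mod 256 = 53 → 35.
Recomputed tag = 35; claimed = fb → mismatch.

invalid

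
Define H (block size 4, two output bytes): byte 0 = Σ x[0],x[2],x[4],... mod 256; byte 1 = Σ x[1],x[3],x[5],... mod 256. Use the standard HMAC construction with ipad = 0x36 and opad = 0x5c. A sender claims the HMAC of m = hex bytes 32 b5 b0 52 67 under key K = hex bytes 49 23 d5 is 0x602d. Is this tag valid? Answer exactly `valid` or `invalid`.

invalid

Key hex bytes 49 23 d5 is 3 bytes ≤ B = 4; zero-pad to 4 bytes: K' = 49 23 d5 00.
K' ⊕ ipad = 7f 15 e3 36; K' ⊕ opad = 15 7f 89 5c.
Inner hash: even-index sum = 683 mod 256 = 171; odd-index sum = 338 mod 256 = 82 → ab 52.
Outer hash (recomputed tag): even-index sum = 329 mod 256 = 73; odd-index sum = 301 mod 256 = 45 → 49 2d.
Recomputed tag = 492d; claimed = 602d → mismatch.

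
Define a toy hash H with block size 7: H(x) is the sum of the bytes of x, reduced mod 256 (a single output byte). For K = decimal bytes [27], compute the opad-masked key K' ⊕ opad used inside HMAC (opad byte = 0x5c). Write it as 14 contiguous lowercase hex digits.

Key decimal bytes [27] = 1b is 1 byte ≤ B = 7; zero-pad to 7 bytes: K' = 1b 00 00 00 00 00 00.
XOR each byte with 0x5c: 1b⊕5c=47, 00⊕5c=5c, 00⊕5c=5c, 00⊕5c=5c, 00⊕5c=5c, 00⊕5c=5c, 00⊕5c=5c.

475c5c5c5c5c5c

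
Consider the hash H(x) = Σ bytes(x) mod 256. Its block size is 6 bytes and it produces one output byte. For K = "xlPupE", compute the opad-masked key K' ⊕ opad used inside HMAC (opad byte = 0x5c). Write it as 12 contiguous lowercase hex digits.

Key "xlPupE" = 78 6c 50 75 70 45 is exactly B = 6 bytes: K' = 78 6c 50 75 70 45.
XOR each byte with 0x5c: 78⊕5c=24, 6c⊕5c=30, 50⊕5c=0c, 75⊕5c=29, 70⊕5c=2c, 45⊕5c=19.

24300c292c19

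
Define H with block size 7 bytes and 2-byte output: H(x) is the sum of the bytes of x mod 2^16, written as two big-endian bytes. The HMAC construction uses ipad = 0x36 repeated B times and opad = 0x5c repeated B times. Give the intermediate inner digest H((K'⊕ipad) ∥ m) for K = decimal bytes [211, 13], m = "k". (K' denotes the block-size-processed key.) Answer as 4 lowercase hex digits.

Key decimal bytes [211, 13] = d3 0d is 2 bytes ≤ B = 7; zero-pad to 7 bytes: K' = d3 0d 00 00 00 00 00.
K' ⊕ ipad = e5 3b 36 36 36 36 36.
Inner input = e5 3b 36 36 36 36 36 ∥ 6b.
Inner hash: sum = 229+59+54+54+54+54+54+107 = 665 → 02 99.

0299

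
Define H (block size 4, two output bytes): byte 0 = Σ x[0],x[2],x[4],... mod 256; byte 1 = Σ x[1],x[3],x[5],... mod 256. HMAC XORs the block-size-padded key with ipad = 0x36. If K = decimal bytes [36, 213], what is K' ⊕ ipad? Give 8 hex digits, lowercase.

Key decimal bytes [36, 213] = 24 d5 is 2 bytes ≤ B = 4; zero-pad to 4 bytes: K' = 24 d5 00 00.
XOR each byte with 0x36: 24⊕36=12, d5⊕36=e3, 00⊕36=36, 00⊕36=36.

12e33636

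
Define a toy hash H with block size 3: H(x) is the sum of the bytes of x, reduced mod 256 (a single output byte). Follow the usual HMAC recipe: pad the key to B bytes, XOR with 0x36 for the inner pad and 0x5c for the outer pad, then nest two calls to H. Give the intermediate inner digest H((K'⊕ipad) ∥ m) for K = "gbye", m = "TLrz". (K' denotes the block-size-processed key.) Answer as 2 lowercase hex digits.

Key "gbye" = 67 62 79 65 is 4 bytes > B = 3, so hash it first: H(key) = a7, then zero-pad to 3 bytes: K' = a7 00 00.
K' ⊕ ipad = 91 36 36.
Inner input = 91 36 36 ∥ 54 4c 72 7a.
Inner hash: sum = 145+54+54+84+76+114+122 = 649; mod 256 = 137 → 89.

89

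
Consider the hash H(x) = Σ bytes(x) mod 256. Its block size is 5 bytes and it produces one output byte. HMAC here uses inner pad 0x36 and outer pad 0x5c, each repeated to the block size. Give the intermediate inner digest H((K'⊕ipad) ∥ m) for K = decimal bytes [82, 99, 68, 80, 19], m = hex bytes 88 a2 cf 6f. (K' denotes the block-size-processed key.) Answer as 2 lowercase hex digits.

Key decimal bytes [82, 99, 68, 80, 19] = 52 63 44 50 13 is exactly B = 5 bytes: K' = 52 63 44 50 13.
K' ⊕ ipad = 64 55 72 66 25.
Inner input = 64 55 72 66 25 ∥ 88 a2 cf 6f.
Inner hash: sum = 100+85+114+102+37+136+162+207+111 = 1054; mod 256 = 30 → 1e.

1e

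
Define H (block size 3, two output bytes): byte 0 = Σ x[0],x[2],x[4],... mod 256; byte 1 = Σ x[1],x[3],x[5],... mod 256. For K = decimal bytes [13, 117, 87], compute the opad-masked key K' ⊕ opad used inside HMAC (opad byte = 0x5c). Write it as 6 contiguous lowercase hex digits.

51290b

Key decimal bytes [13, 117, 87] = 0d 75 57 is exactly B = 3 bytes: K' = 0d 75 57.
XOR each byte with 0x5c: 0d⊕5c=51, 75⊕5c=29, 57⊕5c=0b.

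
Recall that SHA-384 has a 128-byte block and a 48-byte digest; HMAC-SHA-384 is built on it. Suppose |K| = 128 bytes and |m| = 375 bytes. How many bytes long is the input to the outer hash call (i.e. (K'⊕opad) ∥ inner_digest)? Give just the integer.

Key is 128 ≤ 128 bytes, zero-padded: |K'| = 128.
Outer input = (K'⊕opad) ∥ H(inner) → 128 + 48 = 176 bytes.

176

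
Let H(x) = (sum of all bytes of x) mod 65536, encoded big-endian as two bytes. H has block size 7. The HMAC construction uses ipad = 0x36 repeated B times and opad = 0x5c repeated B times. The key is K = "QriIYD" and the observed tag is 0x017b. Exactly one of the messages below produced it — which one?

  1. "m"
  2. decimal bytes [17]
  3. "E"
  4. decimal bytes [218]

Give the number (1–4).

Key "QriIYD" = 51 72 69 49 59 44 is 6 bytes ≤ B = 7; zero-pad to 7 bytes: K' = 51 72 69 49 59 44 00.
K' ⊕ ipad = 67 44 5f 7f 6f 72 36; K' ⊕ opad = 0d 2e 35 15 05 18 5c.
m1: inner = H(67 44 5f 7f 6f 72 36 6d) = 03 0d; tag = H(0d 2e 35 15 05 18 5c 03 0d) = 010e
m2: inner = H(67 44 5f 7f 6f 72 36 11) = 02 b1; tag = H(0d 2e 35 15 05 18 5c 02 b1) = 01b1
m3: inner = H(67 44 5f 7f 6f 72 36 45) = 02 e5; tag = H(0d 2e 35 15 05 18 5c 02 e5) = 01e5
m4: inner = H(67 44 5f 7f 6f 72 36 da) = 03 7a; tag = H(0d 2e 35 15 05 18 5c 03 7a) = 017b ← matches

4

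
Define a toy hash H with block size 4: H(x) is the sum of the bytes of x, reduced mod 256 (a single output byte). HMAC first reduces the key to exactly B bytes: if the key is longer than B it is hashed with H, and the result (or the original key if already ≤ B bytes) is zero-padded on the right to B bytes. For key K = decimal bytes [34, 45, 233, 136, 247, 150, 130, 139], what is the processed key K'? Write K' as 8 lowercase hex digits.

|K| = 8 > B = 4, so first hash the key.
H(K): sum = 34+45+233+136+247+150+130+139 = 1114; mod 256 = 90 → 5a.
Zero-pad H(K) = 5a to 4 bytes: K' = 5a 00 00 00.

5a000000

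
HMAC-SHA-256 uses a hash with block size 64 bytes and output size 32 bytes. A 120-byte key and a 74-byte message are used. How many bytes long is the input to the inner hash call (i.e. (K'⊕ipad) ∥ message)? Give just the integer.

138

Key is 120 > 64 bytes, so it is hashed to 32 bytes then zero-padded to 64: |K'| = 64.
Inner input = (K'⊕ipad) ∥ m → 64 + 74 = 138 bytes.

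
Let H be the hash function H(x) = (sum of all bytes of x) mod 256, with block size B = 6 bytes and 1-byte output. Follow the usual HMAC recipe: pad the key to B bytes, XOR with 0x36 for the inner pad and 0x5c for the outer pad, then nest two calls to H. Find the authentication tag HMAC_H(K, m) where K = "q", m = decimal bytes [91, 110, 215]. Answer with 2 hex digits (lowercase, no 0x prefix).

Key "q" = 71 is 1 byte ≤ B = 6; zero-pad to 6 bytes: K' = 71 00 00 00 00 00.
K' ⊕ ipad = 47 36 36 36 36 36.  K' ⊕ opad = 2d 5c 5c 5c 5c 5c.
Inner input = (K'⊕ipad) ∥ m = 47 36 36 36 36 36 ∥ 5b 6e d7.
Inner hash: sum = 71+54+54+54+54+54+91+110+215 = 757; mod 256 = 245 → f5.
Outer input = (K'⊕opad) ∥ inner = 2d 5c 5c 5c 5c 5c ∥ f5.
Outer hash (tag): sum = 45+92+92+92+92+92+245 = 750; mod 256 = 238 → ee.

ee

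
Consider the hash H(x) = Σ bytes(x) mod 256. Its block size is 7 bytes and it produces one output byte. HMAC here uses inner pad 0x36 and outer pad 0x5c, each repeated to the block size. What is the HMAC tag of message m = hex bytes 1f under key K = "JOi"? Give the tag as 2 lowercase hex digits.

Key "JOi" = 4a 4f 69 is 3 bytes ≤ B = 7; zero-pad to 7 bytes: K' = 4a 4f 69 00 00 00 00.
K' ⊕ ipad = 7c 79 5f 36 36 36 36.  K' ⊕ opad = 16 13 35 5c 5c 5c 5c.
Inner input = (K'⊕ipad) ∥ m = 7c 79 5f 36 36 36 36 ∥ 1f.
Inner hash: sum = 124+121+95+54+54+54+54+31 = 587; mod 256 = 75 → 4b.
Outer input = (K'⊕opad) ∥ inner = 16 13 35 5c 5c 5c 5c ∥ 4b.
Outer hash (tag): sum = 22+19+53+92+92+92+92+75 = 537; mod 256 = 25 → 19.

19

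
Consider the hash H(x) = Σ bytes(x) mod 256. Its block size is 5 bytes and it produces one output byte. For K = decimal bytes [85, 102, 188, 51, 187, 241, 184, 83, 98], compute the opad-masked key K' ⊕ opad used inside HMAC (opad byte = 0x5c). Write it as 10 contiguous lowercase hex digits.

9f5c5c5c5c

Key decimal bytes [85, 102, 188, 51, 187, 241, 184, 83, 98] = 55 66 bc 33 bb f1 b8 53 62 is 9 bytes > B = 5, so hash it first: H(key) = c3, then zero-pad to 5 bytes: K' = c3 00 00 00 00.
XOR each byte with 0x5c: c3⊕5c=9f, 00⊕5c=5c, 00⊕5c=5c, 00⊕5c=5c, 00⊕5c=5c.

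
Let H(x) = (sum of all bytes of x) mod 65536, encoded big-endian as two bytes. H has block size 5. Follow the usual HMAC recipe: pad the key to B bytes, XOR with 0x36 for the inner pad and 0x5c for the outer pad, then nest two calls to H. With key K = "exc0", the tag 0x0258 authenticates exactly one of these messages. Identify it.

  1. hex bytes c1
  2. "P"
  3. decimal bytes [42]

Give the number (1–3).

1

Key "exc0" = 65 78 63 30 is 4 bytes ≤ B = 5; zero-pad to 5 bytes: K' = 65 78 63 30 00.
K' ⊕ ipad = 53 4e 55 06 36; K' ⊕ opad = 39 24 3f 6c 5c.
m1: inner = H(53 4e 55 06 36 c1) = 01 f3; tag = H(39 24 3f 6c 5c 01 f3) = 0258 ← matches
m2: inner = H(53 4e 55 06 36 50) = 01 82; tag = H(39 24 3f 6c 5c 01 82) = 01e7
m3: inner = H(53 4e 55 06 36 2a) = 01 5c; tag = H(39 24 3f 6c 5c 01 5c) = 01c1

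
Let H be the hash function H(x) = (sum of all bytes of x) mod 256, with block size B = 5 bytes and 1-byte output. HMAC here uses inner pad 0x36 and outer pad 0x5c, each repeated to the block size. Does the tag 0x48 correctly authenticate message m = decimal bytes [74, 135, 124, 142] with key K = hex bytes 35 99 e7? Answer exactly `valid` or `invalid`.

invalid

Key hex bytes 35 99 e7 is 3 bytes ≤ B = 5; zero-pad to 5 bytes: K' = 35 99 e7 00 00.
K' ⊕ ipad = 03 af d1 36 36; K' ⊕ opad = 69 c5 bb 5c 5c.
Inner hash: sum = 3+175+209+54+54+74+135+124+142 = 970; mod 256 = 202 → ca.
Outer hash (recomputed tag): sum = 105+197+187+92+92+202 = 875; mod 256 = 107 → 6b.
Recomputed tag = 6b; claimed = 48 → mismatch.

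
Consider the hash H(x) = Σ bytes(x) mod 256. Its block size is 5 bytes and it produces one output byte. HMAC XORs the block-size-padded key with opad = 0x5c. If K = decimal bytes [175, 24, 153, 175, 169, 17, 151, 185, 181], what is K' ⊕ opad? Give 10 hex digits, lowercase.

Key decimal bytes [175, 24, 153, 175, 169, 17, 151, 185, 181] = af 18 99 af a9 11 97 b9 b5 is 9 bytes > B = 5, so hash it first: H(key) = ce, then zero-pad to 5 bytes: K' = ce 00 00 00 00.
XOR each byte with 0x5c: ce⊕5c=92, 00⊕5c=5c, 00⊕5c=5c, 00⊕5c=5c, 00⊕5c=5c.

925c5c5c5c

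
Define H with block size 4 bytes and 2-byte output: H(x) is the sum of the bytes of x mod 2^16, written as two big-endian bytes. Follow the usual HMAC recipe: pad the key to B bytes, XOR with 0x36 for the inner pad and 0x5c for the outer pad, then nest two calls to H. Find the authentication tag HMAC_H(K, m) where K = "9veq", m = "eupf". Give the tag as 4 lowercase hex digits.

Key "9veq" = 39 76 65 71 is exactly B = 4 bytes: K' = 39 76 65 71.
K' ⊕ ipad = 0f 40 53 47.  K' ⊕ opad = 65 2a 39 2d.
Inner input = (K'⊕ipad) ∥ m = 0f 40 53 47 ∥ 65 75 70 66.
Inner hash: sum = 15+64+83+71+101+117+112+102 = 665 → 02 99.
Outer input = (K'⊕opad) ∥ inner = 65 2a 39 2d ∥ 02 99.
Outer hash (tag): sum = 101+42+57+45+2+153 = 400 → 01 90.

0190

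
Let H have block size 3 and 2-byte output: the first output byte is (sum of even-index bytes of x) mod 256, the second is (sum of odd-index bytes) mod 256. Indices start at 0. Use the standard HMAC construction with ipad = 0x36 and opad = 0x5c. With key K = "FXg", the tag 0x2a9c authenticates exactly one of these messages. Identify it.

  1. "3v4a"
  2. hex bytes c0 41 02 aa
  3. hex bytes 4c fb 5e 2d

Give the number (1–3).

1

Key "FXg" = 46 58 67 is exactly B = 3 bytes: K' = 46 58 67.
K' ⊕ ipad = 70 6e 51; K' ⊕ opad = 1a 04 3b.
m1: inner = H(70 6e 51 33 76 34 61) = 98 d5; tag = H(1a 04 3b 98 d5) = 2a9c ← matches
m2: inner = H(70 6e 51 c0 41 02 aa) = ac 30; tag = H(1a 04 3b ac 30) = 85b0
m3: inner = H(70 6e 51 4c fb 5e 2d) = e9 18; tag = H(1a 04 3b e9 18) = 6ded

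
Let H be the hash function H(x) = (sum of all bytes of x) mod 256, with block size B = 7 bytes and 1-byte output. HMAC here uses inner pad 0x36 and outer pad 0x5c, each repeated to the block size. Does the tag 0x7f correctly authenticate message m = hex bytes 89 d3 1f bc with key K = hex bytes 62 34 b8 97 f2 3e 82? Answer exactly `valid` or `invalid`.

Key hex bytes 62 34 b8 97 f2 3e 82 is exactly B = 7 bytes: K' = 62 34 b8 97 f2 3e 82.
K' ⊕ ipad = 54 02 8e a1 c4 08 b4; K' ⊕ opad = 3e 68 e4 cb ae 62 de.
Inner hash: sum = 84+2+142+161+196+8+180+137+211+31+188 = 1340; mod 256 = 60 → 3c.
Outer hash (recomputed tag): sum = 62+104+228+203+174+98+222+60 = 1151; mod 256 = 127 → 7f.
Recomputed tag = 7f; claimed = 7f → match.

valid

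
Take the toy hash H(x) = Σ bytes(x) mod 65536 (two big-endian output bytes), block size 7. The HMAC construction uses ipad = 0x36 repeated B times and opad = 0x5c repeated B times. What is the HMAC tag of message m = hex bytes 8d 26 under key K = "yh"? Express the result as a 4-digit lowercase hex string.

0295

Key "yh" = 79 68 is 2 bytes ≤ B = 7; zero-pad to 7 bytes: K' = 79 68 00 00 00 00 00.
K' ⊕ ipad = 4f 5e 36 36 36 36 36.  K' ⊕ opad = 25 34 5c 5c 5c 5c 5c.
Inner input = (K'⊕ipad) ∥ m = 4f 5e 36 36 36 36 36 ∥ 8d 26.
Inner hash: sum = 79+94+54+54+54+54+54+141+38 = 622 → 02 6e.
Outer input = (K'⊕opad) ∥ inner = 25 34 5c 5c 5c 5c 5c ∥ 02 6e.
Outer hash (tag): sum = 37+52+92+92+92+92+92+2+110 = 661 → 02 95.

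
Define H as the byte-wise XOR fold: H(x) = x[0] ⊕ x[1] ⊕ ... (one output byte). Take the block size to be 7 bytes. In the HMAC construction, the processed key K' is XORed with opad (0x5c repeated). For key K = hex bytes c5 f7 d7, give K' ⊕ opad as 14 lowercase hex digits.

Key hex bytes c5 f7 d7 is 3 bytes ≤ B = 7; zero-pad to 7 bytes: K' = c5 f7 d7 00 00 00 00.
XOR each byte with 0x5c: c5⊕5c=99, f7⊕5c=ab, d7⊕5c=8b, 00⊕5c=5c, 00⊕5c=5c, 00⊕5c=5c, 00⊕5c=5c.

99ab8b5c5c5c5c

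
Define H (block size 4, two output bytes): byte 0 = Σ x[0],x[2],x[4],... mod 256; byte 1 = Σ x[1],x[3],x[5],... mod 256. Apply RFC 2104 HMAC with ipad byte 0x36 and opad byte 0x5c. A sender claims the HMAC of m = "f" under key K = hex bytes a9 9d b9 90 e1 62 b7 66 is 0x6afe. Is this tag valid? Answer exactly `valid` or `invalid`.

Key hex bytes a9 9d b9 90 e1 62 b7 66 is 8 bytes > B = 4, so hash it first: H(key) = fa f5, then zero-pad to 4 bytes: K' = fa f5 00 00.
K' ⊕ ipad = cc c3 36 36; K' ⊕ opad = a6 a9 5c 5c.
Inner hash: even-index sum = 360 mod 256 = 104; odd-index sum = 249 mod 256 = 249 → 68 f9.
Outer hash (recomputed tag): even-index sum = 362 mod 256 = 106; odd-index sum = 510 mod 256 = 254 → 6a fe.
Recomputed tag = 6afe; claimed = 6afe → match.

valid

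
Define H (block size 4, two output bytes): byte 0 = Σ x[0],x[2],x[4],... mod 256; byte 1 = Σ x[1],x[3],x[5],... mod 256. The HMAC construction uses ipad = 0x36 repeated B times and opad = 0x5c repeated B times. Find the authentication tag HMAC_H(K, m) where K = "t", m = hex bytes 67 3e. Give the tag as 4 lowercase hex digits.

Key "t" = 74 is 1 byte ≤ B = 4; zero-pad to 4 bytes: K' = 74 00 00 00.
K' ⊕ ipad = 42 36 36 36.  K' ⊕ opad = 28 5c 5c 5c.
Inner input = (K'⊕ipad) ∥ m = 42 36 36 36 ∥ 67 3e.
Inner hash: even-index sum = 223 mod 256 = 223; odd-index sum = 170 mod 256 = 170 → df aa.
Outer input = (K'⊕opad) ∥ inner = 28 5c 5c 5c ∥ df aa.
Outer hash (tag): even-index sum = 355 mod 256 = 99; odd-index sum = 354 mod 256 = 98 → 63 62.

6362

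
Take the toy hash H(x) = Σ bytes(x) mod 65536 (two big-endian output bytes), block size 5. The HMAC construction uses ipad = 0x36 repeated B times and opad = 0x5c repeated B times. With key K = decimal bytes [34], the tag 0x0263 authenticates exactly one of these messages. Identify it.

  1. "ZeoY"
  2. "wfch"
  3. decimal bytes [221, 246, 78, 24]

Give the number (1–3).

1

Key decimal bytes [34] = 22 is 1 byte ≤ B = 5; zero-pad to 5 bytes: K' = 22 00 00 00 00.
K' ⊕ ipad = 14 36 36 36 36; K' ⊕ opad = 7e 5c 5c 5c 5c.
m1: inner = H(14 36 36 36 36 5a 65 6f 59) = 02 73; tag = H(7e 5c 5c 5c 5c 02 73) = 0263 ← matches
m2: inner = H(14 36 36 36 36 77 66 63 68) = 02 94; tag = H(7e 5c 5c 5c 5c 02 94) = 0284
m3: inner = H(14 36 36 36 36 dd f6 4e 18) = 03 25; tag = H(7e 5c 5c 5c 5c 03 25) = 0216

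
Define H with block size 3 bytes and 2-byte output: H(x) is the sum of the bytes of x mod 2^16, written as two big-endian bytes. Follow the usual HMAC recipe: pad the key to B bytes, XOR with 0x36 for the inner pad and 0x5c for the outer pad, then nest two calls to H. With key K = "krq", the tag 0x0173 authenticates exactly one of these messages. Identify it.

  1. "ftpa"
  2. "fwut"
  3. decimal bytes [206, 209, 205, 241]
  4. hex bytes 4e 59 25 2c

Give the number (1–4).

Key "krq" = 6b 72 71 is exactly B = 3 bytes: K' = 6b 72 71.
K' ⊕ ipad = 5d 44 47; K' ⊕ opad = 37 2e 2d.
m1: inner = H(5d 44 47 66 74 70 61) = 02 93; tag = H(37 2e 2d 02 93) = 0127
m2: inner = H(5d 44 47 66 77 75 74) = 02 ae; tag = H(37 2e 2d 02 ae) = 0142
m3: inner = H(5d 44 47 ce d1 cd f1) = 04 45; tag = H(37 2e 2d 04 45) = 00db
m4: inner = H(5d 44 47 4e 59 25 2c) = 01 e0; tag = H(37 2e 2d 01 e0) = 0173 ← matches

4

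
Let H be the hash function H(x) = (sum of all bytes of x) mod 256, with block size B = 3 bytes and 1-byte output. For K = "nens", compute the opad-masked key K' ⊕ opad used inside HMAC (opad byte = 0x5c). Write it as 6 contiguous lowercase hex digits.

Key "nens" = 6e 65 6e 73 is 4 bytes > B = 3, so hash it first: H(key) = b4, then zero-pad to 3 bytes: K' = b4 00 00.
XOR each byte with 0x5c: b4⊕5c=e8, 00⊕5c=5c, 00⊕5c=5c.

e85c5c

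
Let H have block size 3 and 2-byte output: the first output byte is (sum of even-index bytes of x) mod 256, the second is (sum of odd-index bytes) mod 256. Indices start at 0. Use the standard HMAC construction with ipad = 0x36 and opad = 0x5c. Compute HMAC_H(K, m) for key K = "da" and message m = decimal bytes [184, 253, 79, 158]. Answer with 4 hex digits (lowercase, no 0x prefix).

Key "da" = 64 61 is 2 bytes ≤ B = 3; zero-pad to 3 bytes: K' = 64 61 00.
K' ⊕ ipad = 52 57 36.  K' ⊕ opad = 38 3d 5c.
Inner input = (K'⊕ipad) ∥ m = 52 57 36 ∥ b8 fd 4f 9e.
Inner hash: even-index sum = 547 mod 256 = 35; odd-index sum = 350 mod 256 = 94 → 23 5e.
Outer input = (K'⊕opad) ∥ inner = 38 3d 5c ∥ 23 5e.
Outer hash (tag): even-index sum = 242 mod 256 = 242; odd-index sum = 96 mod 256 = 96 → f2 60.

f260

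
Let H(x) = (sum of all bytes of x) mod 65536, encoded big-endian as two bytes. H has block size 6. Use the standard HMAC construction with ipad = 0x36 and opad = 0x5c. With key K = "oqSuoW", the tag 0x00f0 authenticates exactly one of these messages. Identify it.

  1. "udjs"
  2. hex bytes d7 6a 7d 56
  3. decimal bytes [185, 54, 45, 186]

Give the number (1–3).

2

Key "oqSuoW" = 6f 71 53 75 6f 57 is exactly B = 6 bytes: K' = 6f 71 53 75 6f 57.
K' ⊕ ipad = 59 47 65 43 59 61; K' ⊕ opad = 33 2d 0f 29 33 0b.
m1: inner = H(59 47 65 43 59 61 75 64 6a 73) = 03 b8; tag = H(33 2d 0f 29 33 0b 03 b8) = 0191
m2: inner = H(59 47 65 43 59 61 d7 6a 7d 56) = 04 16; tag = H(33 2d 0f 29 33 0b 04 16) = 00f0 ← matches
m3: inner = H(59 47 65 43 59 61 b9 36 2d ba) = 03 d8; tag = H(33 2d 0f 29 33 0b 03 d8) = 01b1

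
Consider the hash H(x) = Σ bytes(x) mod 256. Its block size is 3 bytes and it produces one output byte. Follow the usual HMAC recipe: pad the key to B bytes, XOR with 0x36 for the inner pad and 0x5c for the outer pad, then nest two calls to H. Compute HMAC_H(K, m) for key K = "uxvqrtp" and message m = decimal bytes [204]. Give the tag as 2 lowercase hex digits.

82

Key "uxvqrtp" = 75 78 76 71 72 74 70 is 7 bytes > B = 3, so hash it first: H(key) = 2a, then zero-pad to 3 bytes: K' = 2a 00 00.
K' ⊕ ipad = 1c 36 36.  K' ⊕ opad = 76 5c 5c.
Inner input = (K'⊕ipad) ∥ m = 1c 36 36 ∥ cc.
Inner hash: sum = 28+54+54+204 = 340; mod 256 = 84 → 54.
Outer input = (K'⊕opad) ∥ inner = 76 5c 5c ∥ 54.
Outer hash (tag): sum = 118+92+92+84 = 386; mod 256 = 130 → 82.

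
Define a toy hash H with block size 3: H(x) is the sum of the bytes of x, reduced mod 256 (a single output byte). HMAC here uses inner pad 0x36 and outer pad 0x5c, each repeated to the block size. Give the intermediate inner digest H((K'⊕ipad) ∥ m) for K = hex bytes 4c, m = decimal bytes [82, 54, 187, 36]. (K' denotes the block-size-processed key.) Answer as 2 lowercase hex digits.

Key hex bytes 4c is 1 byte ≤ B = 3; zero-pad to 3 bytes: K' = 4c 00 00.
K' ⊕ ipad = 7a 36 36.
Inner input = 7a 36 36 ∥ 52 36 bb 24.
Inner hash: sum = 122+54+54+82+54+187+36 = 589; mod 256 = 77 → 4d.

4d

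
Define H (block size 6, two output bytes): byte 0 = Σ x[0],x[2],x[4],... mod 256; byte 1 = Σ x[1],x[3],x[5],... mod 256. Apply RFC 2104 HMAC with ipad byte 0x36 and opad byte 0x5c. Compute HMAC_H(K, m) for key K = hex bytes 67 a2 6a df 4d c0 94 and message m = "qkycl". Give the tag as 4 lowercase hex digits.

Key hex bytes 67 a2 6a df 4d c0 94 is 7 bytes > B = 6, so hash it first: H(key) = b2 41, then zero-pad to 6 bytes: K' = b2 41 00 00 00 00.
K' ⊕ ipad = 84 77 36 36 36 36.  K' ⊕ opad = ee 1d 5c 5c 5c 5c.
Inner input = (K'⊕ipad) ∥ m = 84 77 36 36 36 36 ∥ 71 6b 79 63 6c.
Inner hash: even-index sum = 582 mod 256 = 70; odd-index sum = 433 mod 256 = 177 → 46 b1.
Outer input = (K'⊕opad) ∥ inner = ee 1d 5c 5c 5c 5c ∥ 46 b1.
Outer hash (tag): even-index sum = 492 mod 256 = 236; odd-index sum = 390 mod 256 = 134 → ec 86.

ec86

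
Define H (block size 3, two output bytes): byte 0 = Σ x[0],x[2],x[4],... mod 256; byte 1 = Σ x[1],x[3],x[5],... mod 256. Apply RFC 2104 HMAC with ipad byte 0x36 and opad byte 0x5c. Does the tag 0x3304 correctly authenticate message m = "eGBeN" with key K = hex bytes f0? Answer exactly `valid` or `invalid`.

Key hex bytes f0 is 1 byte ≤ B = 3; zero-pad to 3 bytes: K' = f0 00 00.
K' ⊕ ipad = c6 36 36; K' ⊕ opad = ac 5c 5c.
Inner hash: even-index sum = 424 mod 256 = 168; odd-index sum = 299 mod 256 = 43 → a8 2b.
Outer hash (recomputed tag): even-index sum = 307 mod 256 = 51; odd-index sum = 260 mod 256 = 4 → 33 04.
Recomputed tag = 3304; claimed = 3304 → match.

valid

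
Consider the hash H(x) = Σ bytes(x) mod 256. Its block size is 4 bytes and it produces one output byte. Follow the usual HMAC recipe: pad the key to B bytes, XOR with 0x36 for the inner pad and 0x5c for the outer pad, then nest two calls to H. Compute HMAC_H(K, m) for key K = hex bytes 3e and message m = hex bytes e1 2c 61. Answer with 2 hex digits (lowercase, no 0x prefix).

8e

Key hex bytes 3e is 1 byte ≤ B = 4; zero-pad to 4 bytes: K' = 3e 00 00 00.
K' ⊕ ipad = 08 36 36 36.  K' ⊕ opad = 62 5c 5c 5c.
Inner input = (K'⊕ipad) ∥ m = 08 36 36 36 ∥ e1 2c 61.
Inner hash: sum = 8+54+54+54+225+44+97 = 536; mod 256 = 24 → 18.
Outer input = (K'⊕opad) ∥ inner = 62 5c 5c 5c ∥ 18.
Outer hash (tag): sum = 98+92+92+92+24 = 398; mod 256 = 142 → 8e.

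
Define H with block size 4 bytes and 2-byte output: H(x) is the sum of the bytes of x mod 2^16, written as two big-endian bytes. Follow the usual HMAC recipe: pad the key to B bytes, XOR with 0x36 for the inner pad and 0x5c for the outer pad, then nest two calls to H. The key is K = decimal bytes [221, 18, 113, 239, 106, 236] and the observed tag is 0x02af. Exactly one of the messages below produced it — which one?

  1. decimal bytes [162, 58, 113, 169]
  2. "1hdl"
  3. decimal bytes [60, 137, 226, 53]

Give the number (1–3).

2

Key decimal bytes [221, 18, 113, 239, 106, 236] = dd 12 71 ef 6a ec is 6 bytes > B = 4, so hash it first: H(key) = 03 a5, then zero-pad to 4 bytes: K' = 03 a5 00 00.
K' ⊕ ipad = 35 93 36 36; K' ⊕ opad = 5f f9 5c 5c.
m1: inner = H(35 93 36 36 a2 3a 71 a9) = 03 2a; tag = H(5f f9 5c 5c 03 2a) = 023d
m2: inner = H(35 93 36 36 31 68 64 6c) = 02 9d; tag = H(5f f9 5c 5c 02 9d) = 02af ← matches
m3: inner = H(35 93 36 36 3c 89 e2 35) = 03 10; tag = H(5f f9 5c 5c 03 10) = 0223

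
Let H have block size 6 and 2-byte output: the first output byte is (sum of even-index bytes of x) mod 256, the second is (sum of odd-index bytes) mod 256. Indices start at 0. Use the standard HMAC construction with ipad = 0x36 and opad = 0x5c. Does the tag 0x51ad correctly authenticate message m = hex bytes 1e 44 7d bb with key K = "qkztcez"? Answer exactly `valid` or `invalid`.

valid

Key "qkztcez" = 71 6b 7a 74 63 65 7a is 7 bytes > B = 6, so hash it first: H(key) = c8 44, then zero-pad to 6 bytes: K' = c8 44 00 00 00 00.
K' ⊕ ipad = fe 72 36 36 36 36; K' ⊕ opad = 94 18 5c 5c 5c 5c.
Inner hash: even-index sum = 517 mod 256 = 5; odd-index sum = 477 mod 256 = 221 → 05 dd.
Outer hash (recomputed tag): even-index sum = 337 mod 256 = 81; odd-index sum = 429 mod 256 = 173 → 51 ad.
Recomputed tag = 51ad; claimed = 51ad → match.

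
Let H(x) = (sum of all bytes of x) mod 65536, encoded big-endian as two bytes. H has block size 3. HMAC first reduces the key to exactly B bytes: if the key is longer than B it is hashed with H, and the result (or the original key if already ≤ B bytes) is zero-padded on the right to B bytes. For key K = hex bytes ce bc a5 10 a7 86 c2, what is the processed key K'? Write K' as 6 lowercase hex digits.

042e00

|K| = 7 > B = 3, so first hash the key.
H(K): sum = 206+188+165+16+167+134+194 = 1070 → 04 2e.
Zero-pad H(K) = 04 2e to 3 bytes: K' = 04 2e 00.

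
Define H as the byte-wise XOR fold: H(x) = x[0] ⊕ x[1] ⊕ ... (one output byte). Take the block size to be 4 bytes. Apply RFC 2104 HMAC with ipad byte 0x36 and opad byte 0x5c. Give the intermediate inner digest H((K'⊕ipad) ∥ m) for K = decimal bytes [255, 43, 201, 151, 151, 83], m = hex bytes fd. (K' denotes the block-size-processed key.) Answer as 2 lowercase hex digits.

b3

Key decimal bytes [255, 43, 201, 151, 151, 83] = ff 2b c9 97 97 53 is 6 bytes > B = 4, so hash it first: H(key) = 4e, then zero-pad to 4 bytes: K' = 4e 00 00 00.
K' ⊕ ipad = 78 36 36 36.
Inner input = 78 36 36 36 ∥ fd.
Inner hash: XOR 78⊕36⊕36⊕36⊕fd = b3.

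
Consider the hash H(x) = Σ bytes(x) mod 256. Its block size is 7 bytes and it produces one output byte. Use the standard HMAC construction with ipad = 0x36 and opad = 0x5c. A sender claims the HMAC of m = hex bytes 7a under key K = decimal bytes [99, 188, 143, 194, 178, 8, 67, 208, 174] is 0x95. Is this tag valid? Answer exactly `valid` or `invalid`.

Key decimal bytes [99, 188, 143, 194, 178, 8, 67, 208, 174] = 63 bc 8f c2 b2 08 43 d0 ae is 9 bytes > B = 7, so hash it first: H(key) = eb, then zero-pad to 7 bytes: K' = eb 00 00 00 00 00 00.
K' ⊕ ipad = dd 36 36 36 36 36 36; K' ⊕ opad = b7 5c 5c 5c 5c 5c 5c.
Inner hash: sum = 221+54+54+54+54+54+54+122 = 667; mod 256 = 155 → 9b.
Outer hash (recomputed tag): sum = 183+92+92+92+92+92+92+155 = 890; mod 256 = 122 → 7a.
Recomputed tag = 7a; claimed = 95 → mismatch.

invalid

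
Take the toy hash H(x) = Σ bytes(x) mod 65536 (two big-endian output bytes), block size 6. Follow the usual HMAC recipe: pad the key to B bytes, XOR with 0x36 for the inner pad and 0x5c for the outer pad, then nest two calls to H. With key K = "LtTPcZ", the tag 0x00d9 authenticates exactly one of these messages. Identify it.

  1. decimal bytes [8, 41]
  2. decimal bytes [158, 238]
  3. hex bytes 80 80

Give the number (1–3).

3

Key "LtTPcZ" = 4c 74 54 50 63 5a is exactly B = 6 bytes: K' = 4c 74 54 50 63 5a.
K' ⊕ ipad = 7a 42 62 66 55 6c; K' ⊕ opad = 10 28 08 0c 3f 06.
m1: inner = H(7a 42 62 66 55 6c 08 29) = 02 76; tag = H(10 28 08 0c 3f 06 02 76) = 0109
m2: inner = H(7a 42 62 66 55 6c 9e ee) = 03 d1; tag = H(10 28 08 0c 3f 06 03 d1) = 0165
m3: inner = H(7a 42 62 66 55 6c 80 80) = 03 45; tag = H(10 28 08 0c 3f 06 03 45) = 00d9 ← matches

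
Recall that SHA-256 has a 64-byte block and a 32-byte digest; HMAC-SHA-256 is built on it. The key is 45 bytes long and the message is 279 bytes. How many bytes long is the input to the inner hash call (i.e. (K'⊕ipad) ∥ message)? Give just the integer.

Key is 45 ≤ 64 bytes, zero-padded: |K'| = 64.
Inner input = (K'⊕ipad) ∥ m → 64 + 279 = 343 bytes.

343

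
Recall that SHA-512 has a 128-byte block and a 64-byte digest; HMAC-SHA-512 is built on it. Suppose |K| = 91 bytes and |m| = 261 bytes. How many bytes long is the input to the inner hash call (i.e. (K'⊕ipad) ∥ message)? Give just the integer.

389

Key is 91 ≤ 128 bytes, zero-padded: |K'| = 128.
Inner input = (K'⊕ipad) ∥ m → 128 + 261 = 389 bytes.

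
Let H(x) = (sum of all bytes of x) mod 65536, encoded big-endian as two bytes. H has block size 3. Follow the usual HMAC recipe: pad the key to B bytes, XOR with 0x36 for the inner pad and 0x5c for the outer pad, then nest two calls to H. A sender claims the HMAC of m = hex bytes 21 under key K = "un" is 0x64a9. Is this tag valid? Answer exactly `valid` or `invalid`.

Key "un" = 75 6e is 2 bytes ≤ B = 3; zero-pad to 3 bytes: K' = 75 6e 00.
K' ⊕ ipad = 43 58 36; K' ⊕ opad = 29 32 5c.
Inner hash: sum = 67+88+54+33 = 242 → 00 f2.
Outer hash (recomputed tag): sum = 41+50+92+0+242 = 425 → 01 a9.
Recomputed tag = 01a9; claimed = 64a9 → mismatch.

invalid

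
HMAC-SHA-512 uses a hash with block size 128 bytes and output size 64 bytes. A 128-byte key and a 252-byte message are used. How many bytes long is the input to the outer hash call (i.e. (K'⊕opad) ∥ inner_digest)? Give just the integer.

Key is 128 ≤ 128 bytes, zero-padded: |K'| = 128.
Outer input = (K'⊕opad) ∥ H(inner) → 128 + 64 = 192 bytes.

192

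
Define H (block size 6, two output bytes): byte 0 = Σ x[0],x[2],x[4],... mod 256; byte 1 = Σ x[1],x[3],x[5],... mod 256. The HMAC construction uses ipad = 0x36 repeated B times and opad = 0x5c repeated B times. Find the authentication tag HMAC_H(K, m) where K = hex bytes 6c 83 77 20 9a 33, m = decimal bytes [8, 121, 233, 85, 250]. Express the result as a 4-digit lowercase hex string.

Key hex bytes 6c 83 77 20 9a 33 is exactly B = 6 bytes: K' = 6c 83 77 20 9a 33.
K' ⊕ ipad = 5a b5 41 16 ac 05.  K' ⊕ opad = 30 df 2b 7c c6 6f.
Inner input = (K'⊕ipad) ∥ m = 5a b5 41 16 ac 05 ∥ 08 79 e9 55 fa.
Inner hash: even-index sum = 818 mod 256 = 50; odd-index sum = 414 mod 256 = 158 → 32 9e.
Outer input = (K'⊕opad) ∥ inner = 30 df 2b 7c c6 6f ∥ 32 9e.
Outer hash (tag): even-index sum = 339 mod 256 = 83; odd-index sum = 616 mod 256 = 104 → 53 68.

5368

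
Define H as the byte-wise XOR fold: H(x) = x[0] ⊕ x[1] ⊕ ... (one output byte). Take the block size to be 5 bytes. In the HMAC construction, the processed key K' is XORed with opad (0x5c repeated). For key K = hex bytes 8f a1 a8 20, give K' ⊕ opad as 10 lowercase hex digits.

Key hex bytes 8f a1 a8 20 is 4 bytes ≤ B = 5; zero-pad to 5 bytes: K' = 8f a1 a8 20 00.
XOR each byte with 0x5c: 8f⊕5c=d3, a1⊕5c=fd, a8⊕5c=f4, 20⊕5c=7c, 00⊕5c=5c.

d3fdf47c5c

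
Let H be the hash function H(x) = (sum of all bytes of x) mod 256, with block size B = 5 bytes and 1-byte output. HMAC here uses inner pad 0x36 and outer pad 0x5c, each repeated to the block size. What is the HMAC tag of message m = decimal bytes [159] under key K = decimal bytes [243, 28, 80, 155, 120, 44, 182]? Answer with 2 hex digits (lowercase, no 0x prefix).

51

Key decimal bytes [243, 28, 80, 155, 120, 44, 182] = f3 1c 50 9b 78 2c b6 is 7 bytes > B = 5, so hash it first: H(key) = 54, then zero-pad to 5 bytes: K' = 54 00 00 00 00.
K' ⊕ ipad = 62 36 36 36 36.  K' ⊕ opad = 08 5c 5c 5c 5c.
Inner input = (K'⊕ipad) ∥ m = 62 36 36 36 36 ∥ 9f.
Inner hash: sum = 98+54+54+54+54+159 = 473; mod 256 = 217 → d9.
Outer input = (K'⊕opad) ∥ inner = 08 5c 5c 5c 5c ∥ d9.
Outer hash (tag): sum = 8+92+92+92+92+217 = 593; mod 256 = 81 → 51.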